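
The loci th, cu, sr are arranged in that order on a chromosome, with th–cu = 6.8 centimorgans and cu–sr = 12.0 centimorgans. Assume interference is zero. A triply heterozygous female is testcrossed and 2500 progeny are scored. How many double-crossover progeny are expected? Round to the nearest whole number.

20

Map distances give recombination frequencies of 0.068 and 0.120 for the two intervals.
With no interference, expected double-crossover frequency = 0.068 × 0.120 = 0.00816.
Expected number = 0.00816 × 2500 = 20.40 ≈ 20.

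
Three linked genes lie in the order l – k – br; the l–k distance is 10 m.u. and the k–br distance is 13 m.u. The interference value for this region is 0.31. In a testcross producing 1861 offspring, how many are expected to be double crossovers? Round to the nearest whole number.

Map distances give recombination frequencies of 0.100 and 0.130 for the two intervals.
With interference 0.31 (so coincidence = 0.69), expected double-crossover frequency = 0.100 × 0.130 × 0.69 = 0.00897.
Expected number = 0.00897 × 1861 = 16.69 ≈ 17.

17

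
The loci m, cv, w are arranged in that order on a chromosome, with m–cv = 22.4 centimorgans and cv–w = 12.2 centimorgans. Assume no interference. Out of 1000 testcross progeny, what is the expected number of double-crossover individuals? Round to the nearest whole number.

Map distances give recombination frequencies of 0.224 and 0.122 for the two intervals.
With no interference, expected double-crossover frequency = 0.224 × 0.122 = 0.02733.
Expected number = 0.02733 × 1000 = 27.33 ≈ 27.

27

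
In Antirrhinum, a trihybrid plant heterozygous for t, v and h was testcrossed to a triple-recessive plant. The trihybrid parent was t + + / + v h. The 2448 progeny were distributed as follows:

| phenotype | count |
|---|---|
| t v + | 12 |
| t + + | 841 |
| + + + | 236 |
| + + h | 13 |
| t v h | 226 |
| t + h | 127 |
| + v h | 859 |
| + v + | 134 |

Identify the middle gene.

v

The two rarest classes, t v + and + + h, are the double crossovers. Comparing them with the parentals, only the v allele has switched, so v is the middle locus and the order is t – v – h.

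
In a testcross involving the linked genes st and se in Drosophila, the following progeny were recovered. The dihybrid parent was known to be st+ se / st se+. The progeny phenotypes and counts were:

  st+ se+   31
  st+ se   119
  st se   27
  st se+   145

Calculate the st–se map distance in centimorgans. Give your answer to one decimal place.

The recombinant classes are st+ se+ and st se: 31 + 27 = 58.
Recombination frequency = 58/322 = 0.1801 ≈ 18.0%, i.e. 18.0 centimorgans.

18.0 centimorgans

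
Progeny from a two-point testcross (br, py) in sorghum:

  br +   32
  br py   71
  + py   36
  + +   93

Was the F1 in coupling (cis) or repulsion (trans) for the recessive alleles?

The two most frequent classes are + + (93) and br py (71); these are the parental (non-recombinant) types.
So the F1 carried + + on one chromosome and br py on the other — the recessive alleles are on the same chromosome (cis / coupling).

cis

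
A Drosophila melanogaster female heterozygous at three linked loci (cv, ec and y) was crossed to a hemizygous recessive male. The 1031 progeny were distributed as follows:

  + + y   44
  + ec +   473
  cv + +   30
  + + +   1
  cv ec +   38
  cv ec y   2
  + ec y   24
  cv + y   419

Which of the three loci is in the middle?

ec

The two most frequent reciprocal classes, + ec + and cv + y, are the parental types, so the F1 was + ec + / cv + y.
The two rarest classes, + + + and cv ec y, are the double crossovers. Comparing them with the parentals, only the ec allele has switched, so ec is the middle locus and the order is y – ec – cv.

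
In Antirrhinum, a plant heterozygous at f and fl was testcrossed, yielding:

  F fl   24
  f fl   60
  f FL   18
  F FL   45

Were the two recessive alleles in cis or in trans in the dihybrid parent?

The two most frequent classes are F FL (45) and f fl (60); these are the parental (non-recombinant) types.
So the F1 carried F FL on one chromosome and f fl on the other — the recessive alleles are on the same chromosome (cis / coupling).

cis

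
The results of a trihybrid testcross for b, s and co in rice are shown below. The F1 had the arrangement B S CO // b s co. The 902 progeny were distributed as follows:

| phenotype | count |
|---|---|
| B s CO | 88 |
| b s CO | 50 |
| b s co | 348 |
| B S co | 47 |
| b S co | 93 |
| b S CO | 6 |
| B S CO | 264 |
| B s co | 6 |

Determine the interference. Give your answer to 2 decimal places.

The two rarest classes, b S CO and B s co, are the double crossovers. Comparing them with the parentals, only the b allele has switched, so b is the middle locus and the order is s – b – co.
s–b: (181 + 12)/902 = 0.2140; b–co: (97 + 12)/902 = 0.1208.
Expected DCO frequency = 0.2140 × 0.1208 ≈ 0.02585; observed = 12/902 ≈ 0.01330.
Coefficient of coincidence = 0.01330/0.02585 ≈ 0.51; interference = 1 − 0.51 = 0.49.

0.49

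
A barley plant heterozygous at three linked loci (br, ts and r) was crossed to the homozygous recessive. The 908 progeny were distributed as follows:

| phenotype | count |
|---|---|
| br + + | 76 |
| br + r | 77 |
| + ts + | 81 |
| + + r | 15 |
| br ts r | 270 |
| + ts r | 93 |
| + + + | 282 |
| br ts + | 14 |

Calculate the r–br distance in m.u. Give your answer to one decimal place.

21.8 m.u.

The two most frequent reciprocal classes, + + + and br ts r, are the parental types, so the F1 was + + + / br ts r.
The two rarest classes, + + r and br ts +, are the double crossovers. Comparing them with the parentals, only the r allele has switched, so r is the middle locus and the order is ts – r – br.
Crossovers in the r–br interval produce the single-crossover classes br + + and + ts r (76 + 93 = 169) plus the double crossovers (29).
RF(r–br) = (169 + 29) / 908 = 198/908 = 0.2181 → 21.8 m.u.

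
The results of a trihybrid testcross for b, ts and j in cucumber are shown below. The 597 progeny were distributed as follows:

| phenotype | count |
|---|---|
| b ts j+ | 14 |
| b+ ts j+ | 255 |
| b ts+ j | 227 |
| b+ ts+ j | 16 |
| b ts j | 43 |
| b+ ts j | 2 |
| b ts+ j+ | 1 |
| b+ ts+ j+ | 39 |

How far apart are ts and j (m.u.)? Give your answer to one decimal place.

The two most frequent reciprocal classes, b+ ts j+ and b ts+ j, are the parental types, so the F1 was b+ ts j+ / b ts+ j.
The two rarest classes, b+ ts j and b ts+ j+, are the double crossovers. Comparing them with the parentals, only the j allele has switched, so j is the middle locus and the order is b – j – ts.
Crossovers in the j–ts interval produce the single-crossover classes b+ ts+ j+ and b ts j (39 + 43 = 82) plus the double crossovers (3).
RF(j–ts) = (82 + 3) / 597 = 85/597 = 0.1424 → 14.2 m.u.

14.2 m.u.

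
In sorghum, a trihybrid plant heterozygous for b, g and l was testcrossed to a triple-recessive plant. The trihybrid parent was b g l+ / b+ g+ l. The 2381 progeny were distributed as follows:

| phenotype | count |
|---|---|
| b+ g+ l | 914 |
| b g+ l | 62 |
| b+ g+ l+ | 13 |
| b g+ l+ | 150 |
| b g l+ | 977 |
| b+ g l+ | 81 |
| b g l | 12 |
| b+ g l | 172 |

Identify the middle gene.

l

The two rarest classes, b g l and b+ g+ l+, are the double crossovers. Comparing them with the parentals, only the l allele has switched, so l is the middle locus and the order is b – l – g.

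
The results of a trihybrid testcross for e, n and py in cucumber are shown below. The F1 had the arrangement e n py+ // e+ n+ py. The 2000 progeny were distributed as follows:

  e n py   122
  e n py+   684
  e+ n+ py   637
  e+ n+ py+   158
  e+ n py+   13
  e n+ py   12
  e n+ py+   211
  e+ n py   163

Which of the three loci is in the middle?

e

The two rarest classes, e+ n py+ and e n+ py, are the double crossovers. Comparing them with the parentals, only the e allele has switched, so e is the middle locus and the order is n – e – py.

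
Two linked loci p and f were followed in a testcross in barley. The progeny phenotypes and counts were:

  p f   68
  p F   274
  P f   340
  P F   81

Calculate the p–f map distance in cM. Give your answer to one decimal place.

The two most frequent classes, P f (340) and p F (274), are the parental types, so the F1 was P f / p F.
The recombinant classes are P F and p f: 81 + 68 = 149.
Recombination frequency = 149/763 = 0.1953 ≈ 19.5%, i.e. 19.5 cM.

19.5 cM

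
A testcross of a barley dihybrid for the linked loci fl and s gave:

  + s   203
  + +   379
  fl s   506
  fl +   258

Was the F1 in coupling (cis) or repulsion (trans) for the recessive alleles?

The two most frequent classes are + + (379) and fl s (506); these are the parental (non-recombinant) types.
So the F1 carried + + on one chromosome and fl s on the other — the recessive alleles are on the same chromosome (cis / coupling).

cis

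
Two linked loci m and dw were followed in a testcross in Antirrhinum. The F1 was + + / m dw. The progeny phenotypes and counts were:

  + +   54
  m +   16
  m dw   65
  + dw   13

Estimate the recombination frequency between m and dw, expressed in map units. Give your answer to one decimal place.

The recombinant classes are + dw and m +: 13 + 16 = 29.
Recombination frequency = 29/148 = 0.1959 ≈ 19.6%, i.e. 19.6 map units.

19.6 map units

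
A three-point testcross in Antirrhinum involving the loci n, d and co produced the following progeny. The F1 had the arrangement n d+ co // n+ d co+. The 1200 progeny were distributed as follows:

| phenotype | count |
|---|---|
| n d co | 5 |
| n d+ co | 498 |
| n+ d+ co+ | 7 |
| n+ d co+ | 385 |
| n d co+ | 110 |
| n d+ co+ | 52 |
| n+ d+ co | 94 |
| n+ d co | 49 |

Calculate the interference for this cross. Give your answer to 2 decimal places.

The two rarest classes, n d co and n+ d+ co+, are the double crossovers. Comparing them with the parentals, only the d allele has switched, so d is the middle locus and the order is n – d – co.
n–d: (204 + 12)/1200 = 0.1800; d–co: (101 + 12)/1200 = 0.0942.
Expected DCO frequency = 0.1800 × 0.0942 ≈ 0.01696; observed = 12/1200 ≈ 0.01000.
Coefficient of coincidence = 0.01000/0.01696 ≈ 0.59; interference = 1 − 0.59 = 0.41.

0.41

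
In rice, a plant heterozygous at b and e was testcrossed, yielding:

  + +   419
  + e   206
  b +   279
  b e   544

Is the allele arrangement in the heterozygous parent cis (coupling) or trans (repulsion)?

cis

The two most frequent classes are + + (419) and b e (544); these are the parental (non-recombinant) types.
So the F1 carried + + on one chromosome and b e on the other — the recessive alleles are on the same chromosome (cis / coupling).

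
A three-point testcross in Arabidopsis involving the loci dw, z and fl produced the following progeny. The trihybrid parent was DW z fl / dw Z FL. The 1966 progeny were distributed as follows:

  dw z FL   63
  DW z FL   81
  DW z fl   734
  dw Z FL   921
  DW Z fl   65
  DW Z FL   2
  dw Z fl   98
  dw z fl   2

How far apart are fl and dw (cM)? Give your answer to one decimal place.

9.3 cM

The two rarest classes, dw z fl and DW Z FL, are the double crossovers. Comparing them with the parentals, only the dw allele has switched, so dw is the middle locus and the order is z – dw – fl.
Crossovers in the dw–fl interval produce the single-crossover classes DW z FL and dw Z fl (81 + 98 = 179) plus the double crossovers (4).
RF(dw–fl) = (179 + 4) / 1966 = 183/1966 = 0.0931 → 9.3 cM.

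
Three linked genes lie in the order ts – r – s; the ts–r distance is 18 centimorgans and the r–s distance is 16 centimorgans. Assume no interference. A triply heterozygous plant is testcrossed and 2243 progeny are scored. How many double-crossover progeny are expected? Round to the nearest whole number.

Map distances give recombination frequencies of 0.180 and 0.160 for the two intervals.
With no interference, expected double-crossover frequency = 0.180 × 0.160 = 0.02880.
Expected number = 0.02880 × 2243 = 64.60 ≈ 65.

65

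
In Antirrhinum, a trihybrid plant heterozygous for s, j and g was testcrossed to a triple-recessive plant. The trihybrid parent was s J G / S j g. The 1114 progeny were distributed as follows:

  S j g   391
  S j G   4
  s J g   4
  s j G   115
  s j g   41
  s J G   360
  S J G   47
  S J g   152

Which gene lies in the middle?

g

The two rarest classes, s J g and S j G, are the double crossovers. Comparing them with the parentals, only the g allele has switched, so g is the middle locus and the order is s – g – j.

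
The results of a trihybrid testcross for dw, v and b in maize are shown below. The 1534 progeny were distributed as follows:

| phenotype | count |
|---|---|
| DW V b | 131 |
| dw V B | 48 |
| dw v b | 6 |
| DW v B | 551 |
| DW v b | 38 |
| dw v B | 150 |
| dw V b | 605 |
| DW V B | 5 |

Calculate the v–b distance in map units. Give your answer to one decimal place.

The two most frequent reciprocal classes, dw V b and DW v B, are the parental types, so the F1 was dw V b / DW v B.
The two rarest classes, dw v b and DW V B, are the double crossovers. Comparing them with the parentals, only the v allele has switched, so v is the middle locus and the order is b – v – dw.
Crossovers in the b–v interval produce the single-crossover classes dw V B and DW v b (48 + 38 = 86) plus the double crossovers (11).
RF(b–v) = (86 + 11) / 1534 = 97/1534 = 0.0632 → 6.3 map units.

6.3 map units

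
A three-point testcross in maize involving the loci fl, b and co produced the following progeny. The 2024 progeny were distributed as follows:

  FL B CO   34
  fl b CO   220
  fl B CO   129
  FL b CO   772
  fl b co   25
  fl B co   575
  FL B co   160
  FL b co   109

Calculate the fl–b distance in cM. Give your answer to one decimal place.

The two most frequent reciprocal classes, fl B co and FL b CO, are the parental types, so the F1 was fl B co / FL b CO.
The two rarest classes, fl b co and FL B CO, are the double crossovers. Comparing them with the parentals, only the b allele has switched, so b is the middle locus and the order is fl – b – co.
Crossovers in the fl–b interval produce the single-crossover classes FL B co and fl b CO (160 + 220 = 380) plus the double crossovers (59).
RF(fl–b) = (380 + 59) / 2024 = 439/2024 = 0.2169 → 21.7 cM.

21.7 cM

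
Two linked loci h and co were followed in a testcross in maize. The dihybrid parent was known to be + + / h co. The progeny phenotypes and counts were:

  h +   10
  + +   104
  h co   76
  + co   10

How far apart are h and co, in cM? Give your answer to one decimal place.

The recombinant classes are + co and h +: 10 + 10 = 20.
Recombination frequency = 20/200 = 0.1000 ≈ 10.0%, i.e. 10.0 cM.

10.0 cM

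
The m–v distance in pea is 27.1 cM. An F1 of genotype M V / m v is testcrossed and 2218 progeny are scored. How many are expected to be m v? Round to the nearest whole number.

A map distance of 27.1 cM corresponds to a recombination frequency of 0.271.
The F1 is M V / m v, so m v is a parental gamete class with expected frequency (1 − r)/2 = 0.729/2 = 0.3645.
Expected number = 0.3645 × 2218 = 808.46 ≈ 808.

808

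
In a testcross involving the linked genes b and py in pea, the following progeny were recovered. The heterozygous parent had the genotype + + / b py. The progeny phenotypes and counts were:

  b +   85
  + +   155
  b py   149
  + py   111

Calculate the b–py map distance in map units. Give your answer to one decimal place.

39.2 map units

The recombinant classes are + py and b +: 111 + 85 = 196.
Recombination frequency = 196/500 = 0.3920 ≈ 39.2%, i.e. 39.2 map units.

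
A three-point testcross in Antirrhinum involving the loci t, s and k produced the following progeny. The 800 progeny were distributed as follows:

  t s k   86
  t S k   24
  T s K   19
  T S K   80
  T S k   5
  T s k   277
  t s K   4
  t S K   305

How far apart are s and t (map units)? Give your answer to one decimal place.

21.9 map units

The two most frequent reciprocal classes, T s k and t S K, are the parental types, so the F1 was T s k / t S K.
The two rarest classes, T S k and t s K, are the double crossovers. Comparing them with the parentals, only the s allele has switched, so s is the middle locus and the order is t – s – k.
Crossovers in the t–s interval produce the single-crossover classes t s k and T S K (86 + 80 = 166) plus the double crossovers (9).
RF(t–s) = (166 + 9) / 800 = 175/800 = 0.2188 → 21.9 map units.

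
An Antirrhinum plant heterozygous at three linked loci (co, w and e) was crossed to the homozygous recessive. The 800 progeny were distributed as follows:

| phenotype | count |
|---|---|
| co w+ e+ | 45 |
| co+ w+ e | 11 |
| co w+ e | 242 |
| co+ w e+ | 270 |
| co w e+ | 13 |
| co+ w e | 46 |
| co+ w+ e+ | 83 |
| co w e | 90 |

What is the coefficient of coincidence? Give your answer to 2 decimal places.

0.85

The two most frequent reciprocal classes, co w+ e and co+ w e+, are the parental types, so the F1 was co w+ e / co+ w e+.
The two rarest classes, co+ w+ e and co w e+, are the double crossovers. Comparing them with the parentals, only the co allele has switched, so co is the middle locus and the order is w – co – e.
w–co: (173 + 24)/800 = 0.2462; co–e: (91 + 24)/800 = 0.1437.
Expected DCO frequency = 0.2462 × 0.1437 ≈ 0.03538; observed = 24/800 ≈ 0.03000.
Coefficient of coincidence = 0.03000/0.03538 ≈ 0.85.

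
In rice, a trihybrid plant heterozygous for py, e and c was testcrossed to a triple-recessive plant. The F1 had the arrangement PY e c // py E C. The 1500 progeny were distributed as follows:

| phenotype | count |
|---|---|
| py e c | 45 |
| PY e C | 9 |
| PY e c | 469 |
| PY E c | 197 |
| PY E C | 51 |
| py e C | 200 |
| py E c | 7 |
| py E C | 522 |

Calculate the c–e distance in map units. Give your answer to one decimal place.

The two rarest classes, PY e C and py E c, are the double crossovers. Comparing them with the parentals, only the c allele has switched, so c is the middle locus and the order is e – c – py.
Crossovers in the e–c interval produce the single-crossover classes PY E c and py e C (197 + 200 = 397) plus the double crossovers (16).
RF(e–c) = (397 + 16) / 1500 = 413/1500 = 0.2753 → 27.5 map units.

27.5 map units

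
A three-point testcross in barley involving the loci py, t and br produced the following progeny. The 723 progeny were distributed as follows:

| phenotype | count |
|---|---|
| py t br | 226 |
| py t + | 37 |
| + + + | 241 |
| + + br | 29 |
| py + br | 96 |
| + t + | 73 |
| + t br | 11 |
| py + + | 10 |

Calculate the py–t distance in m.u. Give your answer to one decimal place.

26.3 m.u.

The two most frequent reciprocal classes, + + + and py t br, are the parental types, so the F1 was + + + / py t br.
The two rarest classes, py + + and + t br, are the double crossovers. Comparing them with the parentals, only the py allele has switched, so py is the middle locus and the order is br – py – t.
Crossovers in the py–t interval produce the single-crossover classes + t + and py + br (73 + 96 = 169) plus the double crossovers (21).
RF(py–t) = (169 + 21) / 723 = 190/723 = 0.2628 → 26.3 m.u.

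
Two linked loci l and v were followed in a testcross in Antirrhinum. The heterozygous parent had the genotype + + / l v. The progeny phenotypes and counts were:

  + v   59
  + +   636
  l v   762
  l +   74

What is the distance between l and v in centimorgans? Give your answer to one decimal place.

8.7 centimorgans

The recombinant classes are + v and l +: 59 + 74 = 133.
Recombination frequency = 133/1531 = 0.0869 ≈ 8.7%, i.e. 8.7 centimorgans.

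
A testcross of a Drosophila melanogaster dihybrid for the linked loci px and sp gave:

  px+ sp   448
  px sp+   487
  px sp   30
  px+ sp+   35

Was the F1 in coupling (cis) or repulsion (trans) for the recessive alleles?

trans

The two most frequent classes are px+ sp (448) and px sp+ (487); these are the parental (non-recombinant) types.
So the F1 carried px+ sp on one chromosome and px sp+ on the other — the recessive alleles are on opposite chromosomes (trans / repulsion).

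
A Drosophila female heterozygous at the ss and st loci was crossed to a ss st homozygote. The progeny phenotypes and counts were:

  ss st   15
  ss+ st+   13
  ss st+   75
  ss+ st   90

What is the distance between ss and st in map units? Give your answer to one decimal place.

14.5 map units

The two most frequent classes, ss+ st (90) and ss st+ (75), are the parental types, so the F1 was ss+ st / ss st+.
The recombinant classes are ss+ st+ and ss st: 13 + 15 = 28.
Recombination frequency = 28/193 = 0.1451 ≈ 14.5%, i.e. 14.5 map units.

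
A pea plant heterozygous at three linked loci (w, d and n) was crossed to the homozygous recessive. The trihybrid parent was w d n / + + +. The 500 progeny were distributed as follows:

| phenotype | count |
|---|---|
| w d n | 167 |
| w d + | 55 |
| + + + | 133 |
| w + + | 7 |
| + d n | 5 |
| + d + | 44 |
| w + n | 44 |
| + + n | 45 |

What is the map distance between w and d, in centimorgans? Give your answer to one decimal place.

The two rarest classes, + d n and w + +, are the double crossovers. Comparing them with the parentals, only the w allele has switched, so w is the middle locus and the order is d – w – n.
Crossovers in the d–w interval produce the single-crossover classes w + n and + d + (44 + 44 = 88) plus the double crossovers (12).
RF(d–w) = (88 + 12) / 500 = 100/500 = 0.2000 → 20.0 centimorgans.

20.0 centimorgans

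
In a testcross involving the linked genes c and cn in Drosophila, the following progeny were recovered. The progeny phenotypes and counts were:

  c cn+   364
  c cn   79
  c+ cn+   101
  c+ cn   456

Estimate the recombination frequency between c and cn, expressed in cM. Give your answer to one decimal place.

18.0 cM

The two most frequent classes, c+ cn (456) and c cn+ (364), are the parental types, so the F1 was c+ cn / c cn+.
The recombinant classes are c+ cn+ and c cn: 101 + 79 = 180.
Recombination frequency = 180/1000 = 0.1800 ≈ 18.0%, i.e. 18.0 cM.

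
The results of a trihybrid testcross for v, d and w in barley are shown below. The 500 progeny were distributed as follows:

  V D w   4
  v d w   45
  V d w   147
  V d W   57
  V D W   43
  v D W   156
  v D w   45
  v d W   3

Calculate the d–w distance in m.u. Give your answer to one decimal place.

The two most frequent reciprocal classes, V d w and v D W, are the parental types, so the F1 was V d w / v D W.
The two rarest classes, V D w and v d W, are the double crossovers. Comparing them with the parentals, only the d allele has switched, so d is the middle locus and the order is v – d – w.
Crossovers in the d–w interval produce the single-crossover classes V d W and v D w (57 + 45 = 102) plus the double crossovers (7).
RF(d–w) = (102 + 7) / 500 = 109/500 = 0.2180 → 21.8 m.u.

21.8 m.u.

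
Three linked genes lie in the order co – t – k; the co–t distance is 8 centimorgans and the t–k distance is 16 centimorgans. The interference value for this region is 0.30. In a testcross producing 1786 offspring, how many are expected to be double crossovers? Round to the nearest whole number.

Map distances give recombination frequencies of 0.080 and 0.160 for the two intervals.
With interference 0.30 (so coincidence = 0.70), expected double-crossover frequency = 0.080 × 0.160 × 0.70 = 0.00896.
Expected number = 0.00896 × 1786 = 16.00 ≈ 16.

16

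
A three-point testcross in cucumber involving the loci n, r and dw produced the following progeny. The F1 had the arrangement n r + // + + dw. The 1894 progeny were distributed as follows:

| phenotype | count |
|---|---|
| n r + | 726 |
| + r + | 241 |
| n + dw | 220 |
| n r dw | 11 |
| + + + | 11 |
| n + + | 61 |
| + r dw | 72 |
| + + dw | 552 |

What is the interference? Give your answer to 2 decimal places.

0.44

The two rarest classes, n r dw and + + +, are the double crossovers. Comparing them with the parentals, only the dw allele has switched, so dw is the middle locus and the order is r – dw – n.
r–dw: (133 + 22)/1894 = 0.0818; dw–n: (461 + 22)/1894 = 0.2550.
Expected DCO frequency = 0.0818 × 0.2550 ≈ 0.02086; observed = 22/1894 ≈ 0.01162.
Coefficient of coincidence = 0.01162/0.02086 ≈ 0.56; interference = 1 − 0.56 = 0.44.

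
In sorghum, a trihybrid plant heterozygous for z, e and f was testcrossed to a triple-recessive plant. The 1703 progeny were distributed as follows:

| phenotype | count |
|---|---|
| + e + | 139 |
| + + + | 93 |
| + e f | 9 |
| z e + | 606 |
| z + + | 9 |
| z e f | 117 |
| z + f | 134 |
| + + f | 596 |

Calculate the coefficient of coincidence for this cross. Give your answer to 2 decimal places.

The two most frequent reciprocal classes, z e + and + + f, are the parental types, so the F1 was z e + / + + f.
The two rarest classes, z + + and + e f, are the double crossovers. Comparing them with the parentals, only the e allele has switched, so e is the middle locus and the order is f – e – z.
f–e: (210 + 18)/1703 = 0.1339; e–z: (273 + 18)/1703 = 0.1709.
Expected DCO frequency = 0.1339 × 0.1709 ≈ 0.02288; observed = 18/1703 ≈ 0.01057.
Coefficient of coincidence = 0.01057/0.02288 ≈ 0.46.

0.46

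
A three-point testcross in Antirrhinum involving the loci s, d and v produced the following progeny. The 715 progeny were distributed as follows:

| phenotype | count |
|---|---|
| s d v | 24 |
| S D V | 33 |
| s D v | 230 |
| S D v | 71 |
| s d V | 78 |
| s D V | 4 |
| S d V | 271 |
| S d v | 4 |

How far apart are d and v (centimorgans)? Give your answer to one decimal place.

The two most frequent reciprocal classes, S d V and s D v, are the parental types, so the F1 was S d V / s D v.
The two rarest classes, S d v and s D V, are the double crossovers. Comparing them with the parentals, only the v allele has switched, so v is the middle locus and the order is d – v – s.
Crossovers in the d–v interval produce the single-crossover classes S D V and s d v (33 + 24 = 57) plus the double crossovers (8).
RF(d–v) = (57 + 8) / 715 = 65/715 = 0.0909 → 9.1 centimorgans.

9.1 centimorgans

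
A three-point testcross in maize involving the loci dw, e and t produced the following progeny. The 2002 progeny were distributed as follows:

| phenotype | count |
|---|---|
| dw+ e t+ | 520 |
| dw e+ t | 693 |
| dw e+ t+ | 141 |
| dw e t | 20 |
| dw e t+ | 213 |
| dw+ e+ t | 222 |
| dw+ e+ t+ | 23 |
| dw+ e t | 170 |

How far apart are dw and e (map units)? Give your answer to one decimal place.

23.9 map units

The two most frequent reciprocal classes, dw+ e t+ and dw e+ t, are the parental types, so the F1 was dw+ e t+ / dw e+ t.
The two rarest classes, dw+ e+ t+ and dw e t, are the double crossovers. Comparing them with the parentals, only the e allele has switched, so e is the middle locus and the order is t – e – dw.
Crossovers in the e–dw interval produce the single-crossover classes dw e t+ and dw+ e+ t (213 + 222 = 435) plus the double crossovers (43).
RF(e–dw) = (435 + 43) / 2002 = 478/2002 = 0.2388 → 23.9 map units.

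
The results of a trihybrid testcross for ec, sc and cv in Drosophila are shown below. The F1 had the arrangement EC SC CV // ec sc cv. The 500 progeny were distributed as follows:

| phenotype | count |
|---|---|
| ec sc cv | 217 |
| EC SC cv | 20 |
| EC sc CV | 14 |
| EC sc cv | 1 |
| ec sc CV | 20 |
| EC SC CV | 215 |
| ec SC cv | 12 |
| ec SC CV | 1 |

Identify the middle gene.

ec

The two rarest classes, ec SC CV and EC sc cv, are the double crossovers. Comparing them with the parentals, only the ec allele has switched, so ec is the middle locus and the order is sc – ec – cv.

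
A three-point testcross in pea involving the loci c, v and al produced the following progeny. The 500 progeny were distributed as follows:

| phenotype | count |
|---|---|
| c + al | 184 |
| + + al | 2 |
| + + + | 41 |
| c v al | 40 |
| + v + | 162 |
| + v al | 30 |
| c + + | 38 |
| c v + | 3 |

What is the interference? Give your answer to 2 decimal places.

0.60

The two most frequent reciprocal classes, + v + and c + al, are the parental types, so the F1 was + v + / c + al.
The two rarest classes, c v + and + + al, are the double crossovers. Comparing them with the parentals, only the c allele has switched, so c is the middle locus and the order is v – c – al.
v–c: (81 + 5)/500 = 0.1720; c–al: (68 + 5)/500 = 0.1460.
Expected DCO frequency = 0.1720 × 0.1460 ≈ 0.02511; observed = 5/500 ≈ 0.01000.
Coefficient of coincidence = 0.01000/0.02511 ≈ 0.40; interference = 1 − 0.40 = 0.60.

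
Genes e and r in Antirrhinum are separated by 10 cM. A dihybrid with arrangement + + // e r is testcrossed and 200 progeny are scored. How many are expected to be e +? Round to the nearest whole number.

10

A map distance of 10 cM corresponds to a recombination frequency of 0.100.
The F1 is + + / e r, so e + is a recombinant gamete class with expected frequency r/2 = 0.100/2 = 0.0500.
Expected number = 0.0500 × 200 = 10.00 ≈ 10.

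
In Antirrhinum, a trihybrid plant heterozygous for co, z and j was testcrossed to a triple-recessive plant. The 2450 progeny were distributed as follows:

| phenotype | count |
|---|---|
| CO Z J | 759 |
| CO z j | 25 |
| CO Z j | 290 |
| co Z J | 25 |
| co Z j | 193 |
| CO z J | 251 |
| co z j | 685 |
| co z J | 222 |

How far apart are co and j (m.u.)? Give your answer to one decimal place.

The two most frequent reciprocal classes, CO Z J and co z j, are the parental types, so the F1 was CO Z J / co z j.
The two rarest classes, co Z J and CO z j, are the double crossovers. Comparing them with the parentals, only the co allele has switched, so co is the middle locus and the order is j – co – z.
Crossovers in the j–co interval produce the single-crossover classes CO Z j and co z J (290 + 222 = 512) plus the double crossovers (50).
RF(j–co) = (512 + 50) / 2450 = 562/2450 = 0.2294 → 22.9 m.u.

22.9 m.u.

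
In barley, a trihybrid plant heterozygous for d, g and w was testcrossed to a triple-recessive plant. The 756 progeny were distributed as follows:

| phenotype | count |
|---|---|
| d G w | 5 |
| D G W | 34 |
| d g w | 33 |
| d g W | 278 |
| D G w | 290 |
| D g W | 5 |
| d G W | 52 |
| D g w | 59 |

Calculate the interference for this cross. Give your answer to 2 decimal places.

The two most frequent reciprocal classes, D G w and d g W, are the parental types, so the F1 was D G w / d g W.
The two rarest classes, d G w and D g W, are the double crossovers. Comparing them with the parentals, only the d allele has switched, so d is the middle locus and the order is w – d – g.
w–d: (67 + 10)/756 = 0.1019; d–g: (111 + 10)/756 = 0.1601.
Expected DCO frequency = 0.1019 × 0.1601 ≈ 0.01631; observed = 10/756 ≈ 0.01323.
Coefficient of coincidence = 0.01323/0.01631 ≈ 0.81; interference = 1 − 0.81 = 0.19.

0.19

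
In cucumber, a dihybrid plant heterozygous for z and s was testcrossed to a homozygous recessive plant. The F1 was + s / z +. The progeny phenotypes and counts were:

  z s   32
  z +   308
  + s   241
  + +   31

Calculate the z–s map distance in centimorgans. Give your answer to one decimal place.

The recombinant classes are + + and z s: 31 + 32 = 63.
Recombination frequency = 63/612 = 0.1029 ≈ 10.3%, i.e. 10.3 centimorgans.

10.3 centimorgans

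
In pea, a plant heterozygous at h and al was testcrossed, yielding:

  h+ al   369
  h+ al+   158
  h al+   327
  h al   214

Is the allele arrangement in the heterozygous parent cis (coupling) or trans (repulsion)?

trans

The two most frequent classes are h+ al (369) and h al+ (327); these are the parental (non-recombinant) types.
So the F1 carried h+ al on one chromosome and h al+ on the other — the recessive alleles are on opposite chromosomes (trans / repulsion).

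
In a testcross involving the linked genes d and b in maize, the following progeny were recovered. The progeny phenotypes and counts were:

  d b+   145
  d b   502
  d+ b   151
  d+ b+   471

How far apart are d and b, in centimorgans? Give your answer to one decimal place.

The two most frequent classes, d+ b+ (471) and d b (502), are the parental types, so the F1 was d+ b+ / d b.
The recombinant classes are d+ b and d b+: 151 + 145 = 296.
Recombination frequency = 296/1269 = 0.2333 ≈ 23.3%, i.e. 23.3 centimorgans.

23.3 centimorgans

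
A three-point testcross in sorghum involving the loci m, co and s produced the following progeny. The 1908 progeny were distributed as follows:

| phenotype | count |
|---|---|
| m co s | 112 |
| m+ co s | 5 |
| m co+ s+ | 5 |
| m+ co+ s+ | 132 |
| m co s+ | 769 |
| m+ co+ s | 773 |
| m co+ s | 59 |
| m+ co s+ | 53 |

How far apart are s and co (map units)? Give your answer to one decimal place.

The two most frequent reciprocal classes, m+ co+ s and m co s+, are the parental types, so the F1 was m+ co+ s / m co s+.
The two rarest classes, m+ co s and m co+ s+, are the double crossovers. Comparing them with the parentals, only the co allele has switched, so co is the middle locus and the order is m – co – s.
Crossovers in the co–s interval produce the single-crossover classes m+ co+ s+ and m co s (132 + 112 = 244) plus the double crossovers (10).
RF(co–s) = (244 + 10) / 1908 = 254/1908 = 0.1331 → 13.3 map units.

13.3 map units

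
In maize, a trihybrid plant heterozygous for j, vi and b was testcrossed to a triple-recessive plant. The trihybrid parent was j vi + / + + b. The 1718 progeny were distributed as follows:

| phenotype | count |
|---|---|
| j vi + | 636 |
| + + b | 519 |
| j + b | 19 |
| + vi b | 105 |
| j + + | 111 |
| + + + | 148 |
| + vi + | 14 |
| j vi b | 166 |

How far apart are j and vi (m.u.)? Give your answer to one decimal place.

The two rarest classes, + vi + and j + b, are the double crossovers. Comparing them with the parentals, only the j allele has switched, so j is the middle locus and the order is vi – j – b.
Crossovers in the vi–j interval produce the single-crossover classes j + + and + vi b (111 + 105 = 216) plus the double crossovers (33).
RF(vi–j) = (216 + 33) / 1718 = 249/1718 = 0.1449 → 14.5 m.u.

14.5 m.u.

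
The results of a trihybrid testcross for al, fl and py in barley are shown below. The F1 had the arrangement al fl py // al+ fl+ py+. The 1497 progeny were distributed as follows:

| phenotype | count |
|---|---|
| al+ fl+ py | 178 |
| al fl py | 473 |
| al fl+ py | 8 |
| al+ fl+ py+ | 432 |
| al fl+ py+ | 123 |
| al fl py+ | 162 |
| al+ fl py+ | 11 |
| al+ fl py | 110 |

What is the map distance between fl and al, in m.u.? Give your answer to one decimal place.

The two rarest classes, al fl+ py and al+ fl py+, are the double crossovers. Comparing them with the parentals, only the fl allele has switched, so fl is the middle locus and the order is py – fl – al.
Crossovers in the fl–al interval produce the single-crossover classes al+ fl py and al fl+ py+ (110 + 123 = 233) plus the double crossovers (19).
RF(fl–al) = (233 + 19) / 1497 = 252/1497 = 0.1683 → 16.8 m.u.

16.8 m.u.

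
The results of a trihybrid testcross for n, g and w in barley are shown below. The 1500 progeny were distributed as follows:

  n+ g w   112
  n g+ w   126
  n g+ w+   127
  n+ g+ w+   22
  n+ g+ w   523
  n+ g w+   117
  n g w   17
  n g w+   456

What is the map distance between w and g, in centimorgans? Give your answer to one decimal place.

18.5 centimorgans

The two most frequent reciprocal classes, n+ g+ w and n g w+, are the parental types, so the F1 was n+ g+ w / n g w+.
The two rarest classes, n+ g+ w+ and n g w, are the double crossovers. Comparing them with the parentals, only the w allele has switched, so w is the middle locus and the order is g – w – n.
Crossovers in the g–w interval produce the single-crossover classes n+ g w and n g+ w+ (112 + 127 = 239) plus the double crossovers (39).
RF(g–w) = (239 + 39) / 1500 = 278/1500 = 0.1853 → 18.5 centimorgans.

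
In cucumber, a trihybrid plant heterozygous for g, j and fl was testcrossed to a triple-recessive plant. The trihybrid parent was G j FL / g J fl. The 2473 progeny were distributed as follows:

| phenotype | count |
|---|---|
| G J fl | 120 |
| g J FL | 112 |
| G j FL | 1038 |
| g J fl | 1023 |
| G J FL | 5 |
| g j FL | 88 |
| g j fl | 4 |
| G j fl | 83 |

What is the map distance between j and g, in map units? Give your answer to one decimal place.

The two rarest classes, G J FL and g j fl, are the double crossovers. Comparing them with the parentals, only the j allele has switched, so j is the middle locus and the order is fl – j – g.
Crossovers in the j–g interval produce the single-crossover classes g j FL and G J fl (88 + 120 = 208) plus the double crossovers (9).
RF(j–g) = (208 + 9) / 2473 = 217/2473 = 0.0877 → 8.8 map units.

8.8 map units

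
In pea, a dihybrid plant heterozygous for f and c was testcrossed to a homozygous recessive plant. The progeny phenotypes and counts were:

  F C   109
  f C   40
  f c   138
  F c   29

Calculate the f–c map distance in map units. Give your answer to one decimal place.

21.8 map units

The two most frequent classes, F C (109) and f c (138), are the parental types, so the F1 was F C / f c.
The recombinant classes are F c and f C: 29 + 40 = 69.
Recombination frequency = 69/316 = 0.2184 ≈ 21.8%, i.e. 21.8 map units.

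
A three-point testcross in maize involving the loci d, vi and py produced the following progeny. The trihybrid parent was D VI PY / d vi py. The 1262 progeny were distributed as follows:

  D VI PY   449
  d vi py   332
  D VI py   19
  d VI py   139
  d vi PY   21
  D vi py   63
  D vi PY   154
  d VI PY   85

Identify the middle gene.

The two rarest classes, D VI py and d vi PY, are the double crossovers. Comparing them with the parentals, only the py allele has switched, so py is the middle locus and the order is vi – py – d.

py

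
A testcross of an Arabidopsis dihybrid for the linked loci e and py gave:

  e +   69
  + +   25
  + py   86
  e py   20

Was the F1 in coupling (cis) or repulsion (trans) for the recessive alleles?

The two most frequent classes are + py (86) and e + (69); these are the parental (non-recombinant) types.
So the F1 carried + py on one chromosome and e + on the other — the recessive alleles are on opposite chromosomes (trans / repulsion).

trans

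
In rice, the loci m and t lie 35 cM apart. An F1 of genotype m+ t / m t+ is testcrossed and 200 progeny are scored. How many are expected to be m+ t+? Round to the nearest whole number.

35

A map distance of 35 cM corresponds to a recombination frequency of 0.350.
The F1 is m+ t / m t+, so m+ t+ is a recombinant gamete class with expected frequency r/2 = 0.350/2 = 0.1750.
Expected number = 0.1750 × 200 = 35.00 ≈ 35.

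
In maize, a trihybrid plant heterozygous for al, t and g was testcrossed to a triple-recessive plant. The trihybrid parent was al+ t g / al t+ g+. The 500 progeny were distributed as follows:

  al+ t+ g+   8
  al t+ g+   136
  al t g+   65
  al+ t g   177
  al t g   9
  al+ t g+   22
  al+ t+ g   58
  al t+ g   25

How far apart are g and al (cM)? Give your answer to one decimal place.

12.8 cM

The two rarest classes, al t g and al+ t+ g+, are the double crossovers. Comparing them with the parentals, only the al allele has switched, so al is the middle locus and the order is t – al – g.
Crossovers in the al–g interval produce the single-crossover classes al+ t g+ and al t+ g (22 + 25 = 47) plus the double crossovers (17).
RF(al–g) = (47 + 17) / 500 = 64/500 = 0.1280 → 12.8 cM.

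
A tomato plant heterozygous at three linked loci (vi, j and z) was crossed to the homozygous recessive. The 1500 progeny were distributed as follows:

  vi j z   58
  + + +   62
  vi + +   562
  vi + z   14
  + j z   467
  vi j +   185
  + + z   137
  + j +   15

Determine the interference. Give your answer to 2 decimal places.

0.17

The two most frequent reciprocal classes, + j z and vi + +, are the parental types, so the F1 was + j z / vi + +.
The two rarest classes, + j + and vi + z, are the double crossovers. Comparing them with the parentals, only the z allele has switched, so z is the middle locus and the order is j – z – vi.
j–z: (322 + 29)/1500 = 0.2340; z–vi: (120 + 29)/1500 = 0.0993.
Expected DCO frequency = 0.2340 × 0.0993 ≈ 0.02324; observed = 29/1500 ≈ 0.01933.
Coefficient of coincidence = 0.01933/0.02324 ≈ 0.83; interference = 1 − 0.83 = 0.17.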